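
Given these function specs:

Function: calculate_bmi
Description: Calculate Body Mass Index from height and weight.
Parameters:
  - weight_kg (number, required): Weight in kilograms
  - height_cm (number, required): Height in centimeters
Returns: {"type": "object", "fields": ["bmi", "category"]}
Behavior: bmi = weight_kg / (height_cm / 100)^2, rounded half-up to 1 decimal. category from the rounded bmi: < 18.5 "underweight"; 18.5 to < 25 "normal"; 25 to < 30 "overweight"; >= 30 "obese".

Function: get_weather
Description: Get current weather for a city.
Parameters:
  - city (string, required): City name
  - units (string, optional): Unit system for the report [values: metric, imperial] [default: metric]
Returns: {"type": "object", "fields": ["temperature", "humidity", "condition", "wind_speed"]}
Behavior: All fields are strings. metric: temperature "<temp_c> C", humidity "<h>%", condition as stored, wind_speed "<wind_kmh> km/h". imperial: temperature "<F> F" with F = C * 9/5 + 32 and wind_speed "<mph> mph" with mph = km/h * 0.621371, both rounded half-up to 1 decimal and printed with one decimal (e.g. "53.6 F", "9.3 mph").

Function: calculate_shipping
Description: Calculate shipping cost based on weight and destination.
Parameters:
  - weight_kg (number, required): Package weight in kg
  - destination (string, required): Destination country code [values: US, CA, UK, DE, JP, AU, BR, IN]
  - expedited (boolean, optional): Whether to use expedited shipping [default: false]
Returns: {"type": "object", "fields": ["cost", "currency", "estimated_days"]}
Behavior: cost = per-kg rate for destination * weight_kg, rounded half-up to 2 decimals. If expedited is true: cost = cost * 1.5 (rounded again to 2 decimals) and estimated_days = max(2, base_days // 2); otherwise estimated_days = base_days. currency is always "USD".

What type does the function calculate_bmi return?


The calculate_bmi spec declares Returns: {"type": "object", "fields": ["bmi", "category"]}
Type:
object


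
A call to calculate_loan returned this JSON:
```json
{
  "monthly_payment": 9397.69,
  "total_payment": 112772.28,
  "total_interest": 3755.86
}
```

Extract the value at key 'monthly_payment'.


9397.69


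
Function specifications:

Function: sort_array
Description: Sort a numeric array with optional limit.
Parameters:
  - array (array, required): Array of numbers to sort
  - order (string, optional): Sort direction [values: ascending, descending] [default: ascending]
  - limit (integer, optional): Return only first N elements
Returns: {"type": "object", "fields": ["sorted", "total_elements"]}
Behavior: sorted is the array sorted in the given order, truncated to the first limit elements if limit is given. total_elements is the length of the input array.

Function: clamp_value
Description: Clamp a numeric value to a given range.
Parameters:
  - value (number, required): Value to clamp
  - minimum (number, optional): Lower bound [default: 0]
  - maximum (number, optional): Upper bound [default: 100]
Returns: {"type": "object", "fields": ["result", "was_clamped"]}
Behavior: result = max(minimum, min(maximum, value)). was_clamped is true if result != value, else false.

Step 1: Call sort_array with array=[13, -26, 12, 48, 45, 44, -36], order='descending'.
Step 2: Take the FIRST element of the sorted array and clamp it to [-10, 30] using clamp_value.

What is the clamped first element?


Step 1: sort_array(order=descending)
  sorted: [48, 45, 44, 13, 12, -26, -36]
  -> first element = 48
Step 2: clamp_value(value=48, minimum=-10, maximum=30)
  result = max(-10, min(30, 48)) = max(-10, 30) = 30
  was_clamped = (30 != 48) = true
  -> result = 30
30


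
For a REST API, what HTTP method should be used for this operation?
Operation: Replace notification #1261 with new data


GET = read, POST = create, PUT = update/replace, DELETE = remove
This operation is an update/replace.
PUT


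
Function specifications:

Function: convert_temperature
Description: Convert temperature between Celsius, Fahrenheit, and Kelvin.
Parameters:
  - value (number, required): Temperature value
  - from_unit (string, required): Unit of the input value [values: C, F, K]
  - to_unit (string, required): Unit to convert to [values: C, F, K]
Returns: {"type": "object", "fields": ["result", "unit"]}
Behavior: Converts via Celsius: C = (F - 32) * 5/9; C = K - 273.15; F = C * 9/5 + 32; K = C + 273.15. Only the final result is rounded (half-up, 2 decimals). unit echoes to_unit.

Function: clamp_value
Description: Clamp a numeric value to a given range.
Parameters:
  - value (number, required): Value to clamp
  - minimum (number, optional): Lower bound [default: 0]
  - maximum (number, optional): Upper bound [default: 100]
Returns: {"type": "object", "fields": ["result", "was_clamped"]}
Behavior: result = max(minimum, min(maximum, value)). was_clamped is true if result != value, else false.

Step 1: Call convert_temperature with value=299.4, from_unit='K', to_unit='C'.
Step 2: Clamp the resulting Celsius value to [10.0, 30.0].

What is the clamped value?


Step 1: convert_temperature(value=299.4, from_unit=K, to_unit=C)
  To C: 299.4 - 273.15 = 26.25
  Target is C: 26.25
  Round to 2 decimals: 26.25
  -> result = 26.25 C
Step 2: clamp_value(value=26.25, minimum=10.0, maximum=30.0)
  result = max(10.0, min(30.0, 26.25)) = max(10.0, 26.25) = 26.25
  was_clamped = (26.25 != 26.25) = false
  -> result = 26.25
26.25


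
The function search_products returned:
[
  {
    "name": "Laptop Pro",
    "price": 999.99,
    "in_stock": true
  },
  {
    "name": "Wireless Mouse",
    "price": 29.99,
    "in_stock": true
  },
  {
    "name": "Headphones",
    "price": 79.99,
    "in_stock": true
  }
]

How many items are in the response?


Items: Laptop Pro, Wireless Mouse, Headphones
3


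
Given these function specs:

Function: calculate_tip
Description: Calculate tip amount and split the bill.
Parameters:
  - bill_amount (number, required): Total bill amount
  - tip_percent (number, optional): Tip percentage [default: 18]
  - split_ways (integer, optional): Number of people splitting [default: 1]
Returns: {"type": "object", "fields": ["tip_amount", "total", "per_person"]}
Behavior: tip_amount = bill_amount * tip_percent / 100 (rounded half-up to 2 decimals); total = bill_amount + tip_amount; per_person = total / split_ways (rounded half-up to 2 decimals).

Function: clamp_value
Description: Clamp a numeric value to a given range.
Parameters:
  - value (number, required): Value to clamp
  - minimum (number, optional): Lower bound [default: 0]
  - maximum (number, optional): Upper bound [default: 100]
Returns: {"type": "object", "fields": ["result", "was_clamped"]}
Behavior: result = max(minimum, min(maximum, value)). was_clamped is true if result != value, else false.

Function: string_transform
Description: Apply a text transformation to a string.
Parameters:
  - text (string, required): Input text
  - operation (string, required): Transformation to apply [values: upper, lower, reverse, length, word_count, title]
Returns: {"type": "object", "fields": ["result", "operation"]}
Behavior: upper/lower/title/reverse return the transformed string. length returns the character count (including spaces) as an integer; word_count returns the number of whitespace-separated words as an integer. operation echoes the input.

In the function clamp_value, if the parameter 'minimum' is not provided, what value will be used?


The clamp_value spec declares:
  - minimum (number, optional): Lower bound [default: 0]
Default:
0


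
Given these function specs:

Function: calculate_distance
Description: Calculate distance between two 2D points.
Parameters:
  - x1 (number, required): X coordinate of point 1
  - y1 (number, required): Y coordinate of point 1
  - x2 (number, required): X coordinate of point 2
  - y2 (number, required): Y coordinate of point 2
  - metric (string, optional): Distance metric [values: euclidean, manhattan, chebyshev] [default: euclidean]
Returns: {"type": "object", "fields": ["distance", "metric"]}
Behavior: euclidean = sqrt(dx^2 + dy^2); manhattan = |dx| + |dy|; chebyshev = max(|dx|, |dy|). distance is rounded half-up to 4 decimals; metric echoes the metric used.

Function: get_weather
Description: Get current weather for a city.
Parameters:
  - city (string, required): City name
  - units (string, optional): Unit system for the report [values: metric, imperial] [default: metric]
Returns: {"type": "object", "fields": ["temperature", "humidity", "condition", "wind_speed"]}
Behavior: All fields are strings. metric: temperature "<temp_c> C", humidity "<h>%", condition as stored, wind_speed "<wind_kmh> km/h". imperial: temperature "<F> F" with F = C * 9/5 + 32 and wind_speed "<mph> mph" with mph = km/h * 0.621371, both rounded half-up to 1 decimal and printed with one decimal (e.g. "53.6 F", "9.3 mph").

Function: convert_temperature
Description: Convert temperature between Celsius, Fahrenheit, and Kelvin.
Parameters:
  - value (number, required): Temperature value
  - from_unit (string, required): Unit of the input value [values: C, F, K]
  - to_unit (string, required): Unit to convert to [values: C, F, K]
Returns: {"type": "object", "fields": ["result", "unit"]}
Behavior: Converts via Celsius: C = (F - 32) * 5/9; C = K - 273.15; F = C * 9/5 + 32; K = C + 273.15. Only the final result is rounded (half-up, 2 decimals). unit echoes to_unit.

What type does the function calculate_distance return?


The calculate_distance spec declares Returns: {"type": "object", "fields": ["distance", "metric"]}
Type:
object


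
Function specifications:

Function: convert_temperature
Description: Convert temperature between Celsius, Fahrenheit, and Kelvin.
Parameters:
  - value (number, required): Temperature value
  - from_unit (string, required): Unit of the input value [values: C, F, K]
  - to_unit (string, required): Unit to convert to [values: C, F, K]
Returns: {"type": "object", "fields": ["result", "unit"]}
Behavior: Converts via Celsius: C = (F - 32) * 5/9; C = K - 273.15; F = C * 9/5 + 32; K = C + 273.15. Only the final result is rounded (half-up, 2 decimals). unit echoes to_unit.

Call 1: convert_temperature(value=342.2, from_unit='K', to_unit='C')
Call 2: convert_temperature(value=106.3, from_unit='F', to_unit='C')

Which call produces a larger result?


Call 1:
  To C: 342.2 - 273.15 = 69.05
  Target is C: 69.05
  Round to 2 decimals: 69.05
  -> 69.05 C
Call 2:
  To C: (106.3 - 32) * 5/9 = 41.277778
  Target is C: 41.277778
  Round to 2 decimals: 41.28
  -> 41.28 C
Call 1 (69.05 C)


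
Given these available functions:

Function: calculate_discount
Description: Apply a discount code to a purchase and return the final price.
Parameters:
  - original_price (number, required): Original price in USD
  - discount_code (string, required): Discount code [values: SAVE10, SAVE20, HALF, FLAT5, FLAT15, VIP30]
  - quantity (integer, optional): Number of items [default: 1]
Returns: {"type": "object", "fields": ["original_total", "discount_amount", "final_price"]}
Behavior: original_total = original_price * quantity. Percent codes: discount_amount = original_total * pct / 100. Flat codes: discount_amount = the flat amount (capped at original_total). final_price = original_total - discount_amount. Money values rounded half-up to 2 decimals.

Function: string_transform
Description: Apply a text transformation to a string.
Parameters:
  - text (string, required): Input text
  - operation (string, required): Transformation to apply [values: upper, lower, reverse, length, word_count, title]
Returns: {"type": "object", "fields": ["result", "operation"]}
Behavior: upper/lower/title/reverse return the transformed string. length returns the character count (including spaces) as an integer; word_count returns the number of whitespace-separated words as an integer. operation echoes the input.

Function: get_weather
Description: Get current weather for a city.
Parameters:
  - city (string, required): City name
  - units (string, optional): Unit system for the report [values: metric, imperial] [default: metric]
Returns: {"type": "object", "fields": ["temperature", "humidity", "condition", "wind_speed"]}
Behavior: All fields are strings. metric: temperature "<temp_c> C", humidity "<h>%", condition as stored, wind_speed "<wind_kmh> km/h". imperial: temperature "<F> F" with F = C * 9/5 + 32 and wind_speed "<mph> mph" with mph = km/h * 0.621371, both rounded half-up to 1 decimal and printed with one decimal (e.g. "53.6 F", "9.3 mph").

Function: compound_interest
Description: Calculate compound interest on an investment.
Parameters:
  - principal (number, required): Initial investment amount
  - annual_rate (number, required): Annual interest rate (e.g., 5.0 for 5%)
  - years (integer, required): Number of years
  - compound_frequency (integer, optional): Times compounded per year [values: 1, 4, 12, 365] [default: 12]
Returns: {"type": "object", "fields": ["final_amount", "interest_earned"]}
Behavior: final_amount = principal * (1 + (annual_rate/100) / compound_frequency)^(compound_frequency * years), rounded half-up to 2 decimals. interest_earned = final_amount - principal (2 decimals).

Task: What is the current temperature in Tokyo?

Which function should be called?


The task needs a function whose description is: Get current weather for a city.
get_weather


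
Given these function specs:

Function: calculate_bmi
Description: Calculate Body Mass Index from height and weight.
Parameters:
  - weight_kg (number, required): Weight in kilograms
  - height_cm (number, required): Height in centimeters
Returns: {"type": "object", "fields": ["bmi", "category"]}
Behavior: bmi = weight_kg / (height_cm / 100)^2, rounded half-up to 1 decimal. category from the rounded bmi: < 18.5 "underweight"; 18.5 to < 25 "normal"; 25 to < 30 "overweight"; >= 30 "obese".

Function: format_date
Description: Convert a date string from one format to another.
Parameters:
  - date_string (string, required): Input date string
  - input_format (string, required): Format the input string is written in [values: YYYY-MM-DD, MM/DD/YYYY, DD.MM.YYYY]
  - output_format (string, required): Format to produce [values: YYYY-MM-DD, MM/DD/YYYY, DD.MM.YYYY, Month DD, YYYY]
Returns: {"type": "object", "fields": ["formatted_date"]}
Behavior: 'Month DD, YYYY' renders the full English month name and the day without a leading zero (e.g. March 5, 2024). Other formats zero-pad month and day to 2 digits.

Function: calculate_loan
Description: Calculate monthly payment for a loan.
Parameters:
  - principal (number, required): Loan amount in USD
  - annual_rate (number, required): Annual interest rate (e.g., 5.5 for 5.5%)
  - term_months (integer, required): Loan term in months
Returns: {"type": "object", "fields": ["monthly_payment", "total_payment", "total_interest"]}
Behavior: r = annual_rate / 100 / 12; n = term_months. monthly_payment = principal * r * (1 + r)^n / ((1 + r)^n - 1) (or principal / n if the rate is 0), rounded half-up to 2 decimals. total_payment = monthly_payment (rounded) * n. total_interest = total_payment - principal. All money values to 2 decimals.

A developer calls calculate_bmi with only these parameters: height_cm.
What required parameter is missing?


Required parameters: weight_kg, height_cm
Provided: height_cm
Missing: weight_kg
weight_kg


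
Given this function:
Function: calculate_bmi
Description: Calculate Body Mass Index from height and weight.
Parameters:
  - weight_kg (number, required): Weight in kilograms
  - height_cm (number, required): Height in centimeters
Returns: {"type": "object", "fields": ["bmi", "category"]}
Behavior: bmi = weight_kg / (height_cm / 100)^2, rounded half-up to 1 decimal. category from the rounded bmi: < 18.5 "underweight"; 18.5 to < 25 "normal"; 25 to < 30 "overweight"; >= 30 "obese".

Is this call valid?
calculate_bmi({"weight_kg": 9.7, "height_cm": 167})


Checking all required parameters present and types match... All valid.
Valid


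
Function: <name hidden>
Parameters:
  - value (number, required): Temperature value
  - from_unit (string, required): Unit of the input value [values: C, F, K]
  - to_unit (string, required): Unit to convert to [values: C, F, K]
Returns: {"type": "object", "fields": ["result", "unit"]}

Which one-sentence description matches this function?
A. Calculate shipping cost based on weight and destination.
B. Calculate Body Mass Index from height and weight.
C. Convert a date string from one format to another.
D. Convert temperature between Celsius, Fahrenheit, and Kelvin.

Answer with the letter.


Parameters value, from_unit, to_unit and return ["result", "unit"] fit: Convert temperature between Celsius, Fahrenheit, and Kelvin.
D


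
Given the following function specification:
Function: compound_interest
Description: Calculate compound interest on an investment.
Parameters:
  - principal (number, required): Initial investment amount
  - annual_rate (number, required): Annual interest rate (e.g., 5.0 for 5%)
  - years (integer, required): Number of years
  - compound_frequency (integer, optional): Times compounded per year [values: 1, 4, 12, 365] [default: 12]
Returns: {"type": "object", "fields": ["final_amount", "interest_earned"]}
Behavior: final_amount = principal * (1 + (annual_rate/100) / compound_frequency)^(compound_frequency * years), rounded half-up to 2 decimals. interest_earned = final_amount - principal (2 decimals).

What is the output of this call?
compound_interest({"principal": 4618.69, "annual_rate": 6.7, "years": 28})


Defaults applied: compound_frequency=12
rate per period = 6.7/100/12 = 0.005583333333 (keep full precision); periods = 12 * 28 = 336
(1 + 0.005583333333)^336 = 6.49337383
final_amount = 4618.69 * 6.49337383 = 29990.880768 -> 29990.88
interest_earned = 29990.88 - 4618.69 = 25372.19
Output:
{"final_amount": 29990.88, "interest_earned": 25372.19}


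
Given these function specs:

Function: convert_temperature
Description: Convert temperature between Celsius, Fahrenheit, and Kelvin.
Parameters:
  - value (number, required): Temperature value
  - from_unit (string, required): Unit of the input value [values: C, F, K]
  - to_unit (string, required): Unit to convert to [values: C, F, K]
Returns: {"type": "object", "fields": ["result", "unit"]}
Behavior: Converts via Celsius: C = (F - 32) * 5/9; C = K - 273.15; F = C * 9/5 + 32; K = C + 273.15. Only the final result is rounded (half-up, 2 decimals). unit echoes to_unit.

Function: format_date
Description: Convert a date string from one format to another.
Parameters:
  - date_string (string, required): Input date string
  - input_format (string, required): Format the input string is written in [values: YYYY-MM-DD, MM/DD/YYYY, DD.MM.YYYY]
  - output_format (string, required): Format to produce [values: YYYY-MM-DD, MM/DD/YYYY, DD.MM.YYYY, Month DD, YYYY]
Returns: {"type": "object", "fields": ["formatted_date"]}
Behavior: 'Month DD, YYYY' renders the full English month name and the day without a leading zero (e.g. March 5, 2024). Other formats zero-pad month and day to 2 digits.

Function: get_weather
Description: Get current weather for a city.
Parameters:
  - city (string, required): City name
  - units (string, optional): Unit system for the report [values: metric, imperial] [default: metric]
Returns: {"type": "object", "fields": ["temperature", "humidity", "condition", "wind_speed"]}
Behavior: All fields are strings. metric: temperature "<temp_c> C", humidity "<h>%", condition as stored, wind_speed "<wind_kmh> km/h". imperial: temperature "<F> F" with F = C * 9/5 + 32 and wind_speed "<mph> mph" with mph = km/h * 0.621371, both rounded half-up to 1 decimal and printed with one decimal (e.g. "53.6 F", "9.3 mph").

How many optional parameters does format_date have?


Parameters of format_date: date_string (required), input_format (required), output_format (required)
Optional count:
0


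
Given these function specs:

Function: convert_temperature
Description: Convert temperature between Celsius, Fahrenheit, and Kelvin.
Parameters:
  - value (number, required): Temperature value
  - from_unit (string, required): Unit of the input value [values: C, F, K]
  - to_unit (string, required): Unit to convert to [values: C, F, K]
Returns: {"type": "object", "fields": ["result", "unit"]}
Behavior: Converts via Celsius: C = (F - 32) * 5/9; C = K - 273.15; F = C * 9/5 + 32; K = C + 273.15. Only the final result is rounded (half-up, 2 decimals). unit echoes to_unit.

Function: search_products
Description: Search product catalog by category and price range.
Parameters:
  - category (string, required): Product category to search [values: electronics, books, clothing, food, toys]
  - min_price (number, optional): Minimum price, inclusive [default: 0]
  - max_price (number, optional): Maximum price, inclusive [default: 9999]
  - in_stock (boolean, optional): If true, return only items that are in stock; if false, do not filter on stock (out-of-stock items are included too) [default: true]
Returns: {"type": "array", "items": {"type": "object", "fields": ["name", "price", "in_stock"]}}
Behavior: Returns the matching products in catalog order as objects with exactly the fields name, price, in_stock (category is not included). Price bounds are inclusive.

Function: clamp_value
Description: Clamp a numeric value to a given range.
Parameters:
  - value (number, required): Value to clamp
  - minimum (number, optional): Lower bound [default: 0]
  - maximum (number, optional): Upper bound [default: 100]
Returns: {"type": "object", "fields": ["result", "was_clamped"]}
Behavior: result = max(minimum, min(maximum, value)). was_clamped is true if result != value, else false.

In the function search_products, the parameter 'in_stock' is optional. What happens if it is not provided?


The search_products spec declares:
  - in_stock (boolean, optional): If true, return only items that are in stock; if false, do not filter on stock (out-of-stock items are included too) [default: true]
It defaults to true


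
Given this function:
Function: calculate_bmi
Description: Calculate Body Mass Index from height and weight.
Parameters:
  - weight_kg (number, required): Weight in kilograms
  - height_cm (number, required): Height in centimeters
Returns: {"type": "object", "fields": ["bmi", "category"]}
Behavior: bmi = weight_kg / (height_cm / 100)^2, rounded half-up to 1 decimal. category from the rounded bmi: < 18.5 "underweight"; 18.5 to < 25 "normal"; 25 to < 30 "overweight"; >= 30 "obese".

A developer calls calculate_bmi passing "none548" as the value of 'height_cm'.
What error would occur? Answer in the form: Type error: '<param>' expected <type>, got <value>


Spec: 'height_cm' is declared as number; "none548" is a string.
Type error: 'height_cm' expected number, got "none548"


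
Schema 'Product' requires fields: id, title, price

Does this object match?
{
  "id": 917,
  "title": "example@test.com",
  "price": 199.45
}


Checking required fields... All present.
Valid - all required fields present


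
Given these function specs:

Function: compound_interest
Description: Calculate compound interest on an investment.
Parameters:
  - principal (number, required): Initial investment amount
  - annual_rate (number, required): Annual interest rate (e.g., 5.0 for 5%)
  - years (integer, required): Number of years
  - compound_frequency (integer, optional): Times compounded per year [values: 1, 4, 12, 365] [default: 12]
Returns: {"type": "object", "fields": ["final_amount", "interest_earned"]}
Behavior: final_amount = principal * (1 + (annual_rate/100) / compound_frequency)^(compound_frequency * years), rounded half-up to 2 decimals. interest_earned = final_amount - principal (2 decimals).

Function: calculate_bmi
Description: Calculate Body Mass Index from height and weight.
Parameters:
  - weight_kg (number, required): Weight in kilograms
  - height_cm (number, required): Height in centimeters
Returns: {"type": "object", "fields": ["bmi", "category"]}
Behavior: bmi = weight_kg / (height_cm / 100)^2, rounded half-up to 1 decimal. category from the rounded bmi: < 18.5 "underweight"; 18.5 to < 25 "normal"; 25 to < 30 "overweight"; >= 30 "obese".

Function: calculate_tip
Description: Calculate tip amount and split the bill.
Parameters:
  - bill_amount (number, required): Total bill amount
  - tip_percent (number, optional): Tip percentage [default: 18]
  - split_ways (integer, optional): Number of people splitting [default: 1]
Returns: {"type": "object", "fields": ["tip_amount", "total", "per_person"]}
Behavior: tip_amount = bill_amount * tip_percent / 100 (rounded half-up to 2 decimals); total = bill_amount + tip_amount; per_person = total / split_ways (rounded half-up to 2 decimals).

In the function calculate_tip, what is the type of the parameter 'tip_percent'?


The calculate_tip spec declares:
  - tip_percent (number, optional): Tip percentage [default: 18]
Type:
number


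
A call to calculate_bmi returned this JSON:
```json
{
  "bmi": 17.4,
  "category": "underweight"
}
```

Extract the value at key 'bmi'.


17.4


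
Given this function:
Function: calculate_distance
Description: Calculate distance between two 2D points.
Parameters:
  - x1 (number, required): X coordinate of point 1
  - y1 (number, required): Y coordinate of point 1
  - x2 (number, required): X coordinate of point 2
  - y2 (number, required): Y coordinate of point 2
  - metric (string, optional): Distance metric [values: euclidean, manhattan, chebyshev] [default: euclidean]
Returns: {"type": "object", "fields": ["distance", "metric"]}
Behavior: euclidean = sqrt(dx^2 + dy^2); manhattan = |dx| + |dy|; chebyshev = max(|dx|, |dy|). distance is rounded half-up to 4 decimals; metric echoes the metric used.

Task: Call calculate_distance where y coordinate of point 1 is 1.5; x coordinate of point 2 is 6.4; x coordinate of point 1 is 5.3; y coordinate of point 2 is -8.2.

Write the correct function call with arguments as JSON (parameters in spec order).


Mapping each described value to its parameter name:
  'Y coordinate of point 1' -> y1 = 1.5
  'X coordinate of point 2' -> x2 = 6.4
  'X coordinate of point 1' -> x1 = 5.3
  'Y coordinate of point 2' -> y2 = -8.2
calculate_distance({"x1": 5.3, "y1": 1.5, "x2": 6.4, "y2": -8.2})


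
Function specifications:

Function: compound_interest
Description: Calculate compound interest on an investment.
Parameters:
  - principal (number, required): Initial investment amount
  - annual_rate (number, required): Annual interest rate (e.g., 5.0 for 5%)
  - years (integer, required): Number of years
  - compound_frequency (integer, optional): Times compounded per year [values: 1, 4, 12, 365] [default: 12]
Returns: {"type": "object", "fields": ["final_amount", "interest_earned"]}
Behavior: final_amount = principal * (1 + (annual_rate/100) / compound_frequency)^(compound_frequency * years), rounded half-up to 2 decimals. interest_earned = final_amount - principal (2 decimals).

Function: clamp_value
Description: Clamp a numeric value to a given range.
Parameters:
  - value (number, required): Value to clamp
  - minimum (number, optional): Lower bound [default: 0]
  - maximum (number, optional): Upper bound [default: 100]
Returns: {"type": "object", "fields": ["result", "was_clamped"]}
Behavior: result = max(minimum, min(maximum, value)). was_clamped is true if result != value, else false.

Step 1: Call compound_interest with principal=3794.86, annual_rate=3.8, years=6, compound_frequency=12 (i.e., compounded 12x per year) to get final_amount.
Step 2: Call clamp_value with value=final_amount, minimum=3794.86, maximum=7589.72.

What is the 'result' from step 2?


Step 1: compound_interest
  rate per period = 3.8/100/12 = 0.003166666667 (keep full precision); periods = 12 * 6 = 72
  (1 + 0.003166666667)^72 = 1.25563292
  final_amount = 3794.86 * 1.25563292 = 4764.951124 -> 4764.95
  interest_earned = 4764.95 - 3794.86 = 970.09
  -> final_amount = 4764.95
Step 2: clamp_value(value=4764.95, minimum=3794.86, maximum=7589.72)
  result = max(3794.86, min(7589.72, 4764.95)) = max(3794.86, 4764.95) = 4764.95
  was_clamped = (4764.95 != 4764.95) = false
  -> result = 4764.95
4764.95


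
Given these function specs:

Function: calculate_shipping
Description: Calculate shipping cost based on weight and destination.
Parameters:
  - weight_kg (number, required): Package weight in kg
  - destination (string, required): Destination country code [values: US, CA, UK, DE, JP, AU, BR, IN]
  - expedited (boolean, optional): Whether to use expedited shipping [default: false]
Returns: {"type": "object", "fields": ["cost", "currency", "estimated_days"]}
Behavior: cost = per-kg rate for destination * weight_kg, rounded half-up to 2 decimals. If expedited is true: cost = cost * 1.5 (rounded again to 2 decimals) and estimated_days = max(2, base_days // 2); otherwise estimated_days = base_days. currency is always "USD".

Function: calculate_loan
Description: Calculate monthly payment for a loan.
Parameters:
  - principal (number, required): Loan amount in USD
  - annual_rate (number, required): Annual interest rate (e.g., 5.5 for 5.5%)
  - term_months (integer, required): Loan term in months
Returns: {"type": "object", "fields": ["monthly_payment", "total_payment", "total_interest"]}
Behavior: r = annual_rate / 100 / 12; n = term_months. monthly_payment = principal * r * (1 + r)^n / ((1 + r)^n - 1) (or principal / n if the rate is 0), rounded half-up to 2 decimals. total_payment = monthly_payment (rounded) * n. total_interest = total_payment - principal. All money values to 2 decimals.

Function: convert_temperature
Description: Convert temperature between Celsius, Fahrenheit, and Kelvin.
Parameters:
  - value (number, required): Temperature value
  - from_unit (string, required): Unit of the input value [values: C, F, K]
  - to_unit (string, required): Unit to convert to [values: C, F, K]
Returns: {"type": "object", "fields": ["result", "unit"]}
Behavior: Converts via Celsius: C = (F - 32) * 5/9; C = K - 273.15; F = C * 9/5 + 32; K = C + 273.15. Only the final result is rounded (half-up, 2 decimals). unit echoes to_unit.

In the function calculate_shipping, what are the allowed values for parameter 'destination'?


The calculate_shipping spec declares:
  - destination (string, required): Destination country code [values: US, CA, UK, DE, JP, AU, BR, IN]
Allowed values:
US, CA, UK, DE, JP, AU, BR, IN


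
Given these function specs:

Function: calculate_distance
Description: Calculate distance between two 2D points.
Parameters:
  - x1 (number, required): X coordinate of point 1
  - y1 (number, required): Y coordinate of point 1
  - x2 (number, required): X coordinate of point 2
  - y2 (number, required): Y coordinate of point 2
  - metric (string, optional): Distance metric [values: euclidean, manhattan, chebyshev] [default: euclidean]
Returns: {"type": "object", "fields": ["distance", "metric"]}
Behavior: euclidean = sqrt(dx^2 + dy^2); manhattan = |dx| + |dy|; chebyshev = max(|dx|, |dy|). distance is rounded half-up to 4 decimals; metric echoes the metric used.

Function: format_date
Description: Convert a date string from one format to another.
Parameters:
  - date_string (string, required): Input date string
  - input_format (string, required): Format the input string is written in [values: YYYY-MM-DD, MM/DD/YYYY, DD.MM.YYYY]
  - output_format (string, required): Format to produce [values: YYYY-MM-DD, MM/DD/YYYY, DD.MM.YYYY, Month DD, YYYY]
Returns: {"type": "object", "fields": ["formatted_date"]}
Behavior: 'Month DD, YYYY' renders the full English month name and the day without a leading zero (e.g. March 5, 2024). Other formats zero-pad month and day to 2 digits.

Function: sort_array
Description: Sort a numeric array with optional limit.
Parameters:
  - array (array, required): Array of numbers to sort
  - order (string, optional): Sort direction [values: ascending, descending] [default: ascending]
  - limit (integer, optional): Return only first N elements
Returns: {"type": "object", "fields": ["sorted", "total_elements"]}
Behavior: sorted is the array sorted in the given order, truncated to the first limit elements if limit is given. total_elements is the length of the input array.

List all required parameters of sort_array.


Parameters of sort_array and their required/optional flag:
  array: required
  order: optional
  limit: optional
array


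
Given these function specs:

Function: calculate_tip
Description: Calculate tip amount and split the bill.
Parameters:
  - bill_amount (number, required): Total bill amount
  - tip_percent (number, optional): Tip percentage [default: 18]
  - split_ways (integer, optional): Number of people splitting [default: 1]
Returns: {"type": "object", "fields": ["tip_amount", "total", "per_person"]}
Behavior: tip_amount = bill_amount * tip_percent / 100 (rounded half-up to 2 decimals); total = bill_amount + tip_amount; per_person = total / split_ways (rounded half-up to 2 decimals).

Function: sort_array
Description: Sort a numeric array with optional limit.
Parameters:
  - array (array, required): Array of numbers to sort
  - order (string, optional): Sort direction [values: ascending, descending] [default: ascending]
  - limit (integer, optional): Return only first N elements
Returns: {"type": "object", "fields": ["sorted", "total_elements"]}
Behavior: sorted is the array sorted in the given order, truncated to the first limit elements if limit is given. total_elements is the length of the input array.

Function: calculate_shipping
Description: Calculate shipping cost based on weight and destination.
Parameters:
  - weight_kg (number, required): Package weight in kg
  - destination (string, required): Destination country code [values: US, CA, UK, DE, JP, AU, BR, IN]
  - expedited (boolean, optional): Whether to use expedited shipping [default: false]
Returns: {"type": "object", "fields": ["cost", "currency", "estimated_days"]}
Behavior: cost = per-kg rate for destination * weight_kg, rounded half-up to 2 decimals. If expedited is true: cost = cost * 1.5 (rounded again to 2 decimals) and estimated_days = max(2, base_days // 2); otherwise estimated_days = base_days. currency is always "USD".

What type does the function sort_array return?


The sort_array spec declares Returns: {"type": "object", "fields": ["sorted", "total_elements"]}
Type:
object


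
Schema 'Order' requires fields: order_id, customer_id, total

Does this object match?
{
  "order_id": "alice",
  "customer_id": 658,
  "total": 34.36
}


Checking required fields... All present.
Valid - all required fields present


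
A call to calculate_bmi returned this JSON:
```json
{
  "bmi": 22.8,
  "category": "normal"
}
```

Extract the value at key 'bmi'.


22.8


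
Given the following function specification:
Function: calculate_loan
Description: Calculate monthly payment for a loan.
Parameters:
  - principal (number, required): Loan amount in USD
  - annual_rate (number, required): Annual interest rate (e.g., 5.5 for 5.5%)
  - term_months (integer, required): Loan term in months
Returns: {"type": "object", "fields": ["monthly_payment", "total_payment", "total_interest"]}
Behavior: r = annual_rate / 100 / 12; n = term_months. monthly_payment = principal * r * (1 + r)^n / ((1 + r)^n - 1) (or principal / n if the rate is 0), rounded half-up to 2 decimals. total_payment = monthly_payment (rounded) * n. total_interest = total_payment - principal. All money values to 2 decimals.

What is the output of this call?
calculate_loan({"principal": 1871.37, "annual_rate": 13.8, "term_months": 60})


r = 13.8 / 100 / 12 = 0.0115 (keep full precision)
(1 + r)^60 = 1.98588103
monthly_payment = 1871.37 * 0.0115 * 1.98588103 / (1.98588103 - 1) = 43.349712 -> 43.35
total_payment = 43.35 * 60 = 2601.00
total_interest = 2601.00 - 1871.37 = 729.63
Output:
{"monthly_payment": 43.35, "total_payment": 2601.0, "total_interest": 729.63}


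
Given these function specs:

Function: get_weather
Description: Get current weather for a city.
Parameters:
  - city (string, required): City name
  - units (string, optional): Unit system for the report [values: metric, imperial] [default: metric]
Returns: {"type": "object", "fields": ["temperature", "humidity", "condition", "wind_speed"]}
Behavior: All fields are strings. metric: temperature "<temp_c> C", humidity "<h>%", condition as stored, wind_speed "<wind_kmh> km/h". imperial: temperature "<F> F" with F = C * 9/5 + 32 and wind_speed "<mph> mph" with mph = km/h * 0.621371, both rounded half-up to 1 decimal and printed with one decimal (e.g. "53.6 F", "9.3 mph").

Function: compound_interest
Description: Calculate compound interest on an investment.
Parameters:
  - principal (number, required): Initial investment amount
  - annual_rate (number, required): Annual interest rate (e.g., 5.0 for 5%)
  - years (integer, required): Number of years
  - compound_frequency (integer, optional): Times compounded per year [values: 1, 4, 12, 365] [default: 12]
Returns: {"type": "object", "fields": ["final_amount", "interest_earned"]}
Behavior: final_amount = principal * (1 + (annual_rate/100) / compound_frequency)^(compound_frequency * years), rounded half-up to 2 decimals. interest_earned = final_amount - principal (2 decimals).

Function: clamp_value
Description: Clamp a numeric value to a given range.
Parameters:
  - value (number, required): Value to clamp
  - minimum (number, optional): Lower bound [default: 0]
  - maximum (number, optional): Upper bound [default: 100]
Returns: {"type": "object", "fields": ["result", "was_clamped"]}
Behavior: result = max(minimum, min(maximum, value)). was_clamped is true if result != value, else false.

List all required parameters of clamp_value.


Parameters of clamp_value and their required/optional flag:
  value: required
  minimum: optional
  maximum: optional
value


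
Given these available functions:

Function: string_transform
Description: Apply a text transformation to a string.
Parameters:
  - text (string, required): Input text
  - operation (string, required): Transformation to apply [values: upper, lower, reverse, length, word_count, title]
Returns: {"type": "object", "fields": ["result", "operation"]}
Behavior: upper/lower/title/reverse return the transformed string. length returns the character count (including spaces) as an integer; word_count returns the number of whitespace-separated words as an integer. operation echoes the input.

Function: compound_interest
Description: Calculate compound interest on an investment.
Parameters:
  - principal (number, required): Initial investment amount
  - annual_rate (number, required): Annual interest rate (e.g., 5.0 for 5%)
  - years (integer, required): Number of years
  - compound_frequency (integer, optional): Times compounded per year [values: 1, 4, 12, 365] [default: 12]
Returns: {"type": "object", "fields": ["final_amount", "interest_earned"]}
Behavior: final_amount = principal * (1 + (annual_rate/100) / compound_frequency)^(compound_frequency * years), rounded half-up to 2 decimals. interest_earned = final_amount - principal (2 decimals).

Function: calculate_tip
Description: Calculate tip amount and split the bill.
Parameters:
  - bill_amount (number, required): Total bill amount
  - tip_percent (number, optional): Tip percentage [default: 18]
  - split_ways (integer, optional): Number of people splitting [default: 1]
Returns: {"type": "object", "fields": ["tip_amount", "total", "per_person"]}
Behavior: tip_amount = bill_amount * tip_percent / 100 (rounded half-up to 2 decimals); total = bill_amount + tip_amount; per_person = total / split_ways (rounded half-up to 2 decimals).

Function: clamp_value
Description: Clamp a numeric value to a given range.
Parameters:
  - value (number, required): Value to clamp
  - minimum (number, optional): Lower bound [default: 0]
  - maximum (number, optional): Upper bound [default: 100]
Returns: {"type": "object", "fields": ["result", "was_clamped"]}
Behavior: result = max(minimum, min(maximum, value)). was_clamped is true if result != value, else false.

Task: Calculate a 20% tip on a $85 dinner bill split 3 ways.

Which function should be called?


The task needs a function whose description is: Calculate tip amount and split the bill.
calculate_tip


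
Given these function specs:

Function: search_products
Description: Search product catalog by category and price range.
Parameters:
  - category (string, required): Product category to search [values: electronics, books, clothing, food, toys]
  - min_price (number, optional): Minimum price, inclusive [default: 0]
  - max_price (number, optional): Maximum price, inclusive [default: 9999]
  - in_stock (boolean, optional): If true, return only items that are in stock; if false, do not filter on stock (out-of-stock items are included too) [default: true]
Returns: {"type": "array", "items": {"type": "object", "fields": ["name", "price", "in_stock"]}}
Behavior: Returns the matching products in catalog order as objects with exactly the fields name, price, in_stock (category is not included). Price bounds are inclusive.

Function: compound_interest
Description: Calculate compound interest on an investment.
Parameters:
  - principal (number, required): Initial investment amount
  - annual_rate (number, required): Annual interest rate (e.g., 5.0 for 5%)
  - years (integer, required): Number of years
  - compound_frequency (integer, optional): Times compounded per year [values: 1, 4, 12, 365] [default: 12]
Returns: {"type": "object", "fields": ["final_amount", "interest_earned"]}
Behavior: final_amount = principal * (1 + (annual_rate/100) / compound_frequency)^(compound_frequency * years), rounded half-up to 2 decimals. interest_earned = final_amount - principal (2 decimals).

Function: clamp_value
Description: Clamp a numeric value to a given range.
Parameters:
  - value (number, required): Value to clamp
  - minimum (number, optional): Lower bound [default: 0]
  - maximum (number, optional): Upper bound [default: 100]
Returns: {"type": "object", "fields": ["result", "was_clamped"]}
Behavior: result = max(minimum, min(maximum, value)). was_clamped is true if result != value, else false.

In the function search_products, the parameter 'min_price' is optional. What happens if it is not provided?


The search_products spec declares:
  - min_price (number, optional): Minimum price, inclusive [default: 0]
It defaults to 0
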